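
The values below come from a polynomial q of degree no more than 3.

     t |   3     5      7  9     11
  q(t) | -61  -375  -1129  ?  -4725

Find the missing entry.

-2515

The 4 known points determine the degree-3 polynomial uniquely.
Write q(t) = at^3 + bt^2 + ct + d. Substituting each data point gives a linear system:
  27a + 9b + 3c + d = -61
  125a + 25b + 5c + d = -375
  343a + 49b + 7c + d = -1129
  1331a + 121b + 11c + d = -4725
Solving the system yields a = -4, b = 5, c = -1, d = 5.
So q(t) = -4t³ + 5t² - t + 5.
Then q(9) = -2515.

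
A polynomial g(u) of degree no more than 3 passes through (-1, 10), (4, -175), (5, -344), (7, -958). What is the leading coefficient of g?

-3

Write g(u) = au^3 + bu^2 + cu + d. Substituting each data point gives a linear system:
  -a + b - c + d = 10
  64a + 16b + 4c + d = -175
  125a + 25b + 5c + d = -344
  343a + 49b + 7c + d = -958
Solving the system yields a = -3, b = 2, c = -4, d = 1.
So g(u) = -3u³ + 2u² - 4u + 1.
The leading coefficient is -3.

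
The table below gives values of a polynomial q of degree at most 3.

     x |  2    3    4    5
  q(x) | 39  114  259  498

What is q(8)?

2019

Write q(x) = ax^3 + bx^2 + cx + d. Substituting each data point gives a linear system:
  8a + 4b + 2c + d = 39
  27a + 9b + 3c + d = 114
  64a + 16b + 4c + d = 259
  125a + 25b + 5c + d = 498
Solving the system yields a = 4, b = -1, c = 4, d = 3.
So q(x) = 4x^3 - x^2 + 4x + 3.
Then q(8) = 2019.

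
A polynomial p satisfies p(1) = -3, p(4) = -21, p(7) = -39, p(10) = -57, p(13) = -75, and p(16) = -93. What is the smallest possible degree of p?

1

Forward differences of the values at x = 1, 4, 7, 10, 13, 16:
  p  : -3  -21  -39  -57  -75  -93
  Δ  : -18  -18  -18  -18  -18
  Δ^2: 0  0  0  0
  Δ^3: 0  0  0
  Δ^4: 0  0
  Δ^5: 0
The first differences are constant (-18) and nonzero, while all higher differences vanish, so the minimal degree is 1.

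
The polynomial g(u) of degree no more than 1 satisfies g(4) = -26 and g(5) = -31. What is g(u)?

g(u) = -5u - 6

Using the Lagrange interpolation formula with nodes 4, 5:
  L_0(u) = (u - 5) / -1
  L_1(u) = (u - 4) / 1
Then g(u) = -26·L_0(u) - 31·L_1(u).
Expanding and collecting terms gives g(u) = -5u - 6.
Check: g(5) = -31. ✓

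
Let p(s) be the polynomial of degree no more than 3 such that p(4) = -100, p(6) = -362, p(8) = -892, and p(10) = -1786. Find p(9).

Forward differences of the values at s = 4, 6, 8, 10:
  p  : -100  -362  -892  -1786
  Δ  : -262  -530  -894
  Δ^2: -268  -364
  Δ^3: -96
The third differences are constant, confirming degree 3.
Interpolating (Newton forward form) and evaluating at s = 9 gives p(9) = -2575/2.

-2575/2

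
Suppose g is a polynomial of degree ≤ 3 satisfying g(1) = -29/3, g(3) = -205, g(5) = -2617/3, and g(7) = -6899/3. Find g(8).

Write g(s) = as^3 + bs^2 + cs + d. Substituting each data point gives a linear system:
  a + b + c + d = -29/3
  27a + 9b + 3c + d = -205
  125a + 25b + 5c + d = -2617/3
  343a + 49b + 7c + d = -6899/3
Solving the system yields a = -6, b = -5, c = 1/3, d = 1.
So g(s) = -6s^3 - 5s^2 + (1/3)s + 1.
Then g(8) = -10165/3.

-10165/3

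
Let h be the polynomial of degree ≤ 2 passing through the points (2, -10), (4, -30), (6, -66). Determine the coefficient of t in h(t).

2

Write h(t) = at^2 + bt + c. Substituting each data point gives a linear system:
  4a + 2b + c = -10
  16a + 4b + c = -30
  36a + 6b + c = -66
Solving the system yields a = -2, b = 2, c = -6.
So h(t) = -2t^2 + 2t - 6.
The coefficient of t is 2.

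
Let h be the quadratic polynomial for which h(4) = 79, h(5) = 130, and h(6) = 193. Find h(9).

Using the Lagrange interpolation formula with nodes 4, 5, 6:
  L_0(x) = (x - 5)(x - 6) / 2
  L_1(x) = (x - 4)(x - 6) / -1
  L_2(x) = (x - 4)(x - 5) / 2
Then h(x) = 79·L_0(x) + 130·L_1(x) + 193·L_2(x).
Expanding and collecting terms gives h(x) = 6x^2 - 3x - 5.
Evaluating at x = 9: h(9) = 454.

454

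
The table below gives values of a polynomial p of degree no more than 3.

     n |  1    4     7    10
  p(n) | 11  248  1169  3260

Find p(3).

Write p(n) = an^3 + bn^2 + cn + d. Substituting each data point gives a linear system:
  a + b + c + d = 11
  64a + 16b + 4c + d = 248
  343a + 49b + 7c + d = 1169
  1000a + 100b + 10c + d = 3260
Solving the system yields a = 3, b = 2, c = 6, d = 0.
So p(n) = 3n^3 + 2n^2 + 6n.
Then p(3) = 117.

117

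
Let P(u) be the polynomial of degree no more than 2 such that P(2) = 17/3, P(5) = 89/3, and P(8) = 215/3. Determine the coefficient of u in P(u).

1

Write P(u) = au^2 + bu + c. Substituting each data point gives a linear system:
  4a + 2b + c = 17/3
  25a + 5b + c = 89/3
  64a + 8b + c = 215/3
Solving the system yields a = 1, b = 1, c = -1/3.
So P(u) = u^2 + u - 1/3.
The coefficient of u is 1.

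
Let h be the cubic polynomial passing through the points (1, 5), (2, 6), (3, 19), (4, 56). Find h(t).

Write h(t) = at^3 + bt^2 + ct + d. Substituting each data point gives a linear system:
  a + b + c + d = 5
  8a + 4b + 2c + d = 6
  27a + 9b + 3c + d = 19
  64a + 16b + 4c + d = 56
Solving the system yields a = 2, b = -6, c = 5, d = 4.
So h(t) = 2t^3 - 6t^2 + 5t + 4.
Check: h(3) = 19. ✓

h(t) = 2t^3 - 6t^2 + 5t + 4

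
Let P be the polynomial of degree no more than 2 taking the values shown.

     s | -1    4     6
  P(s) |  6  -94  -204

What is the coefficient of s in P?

Write P(s) = as^2 + bs + c. Substituting each data point gives a linear system:
  a - b + c = 6
  16a + 4b + c = -94
  36a + 6b + c = -204
Solving the system yields a = -5, b = -5, c = 6.
So P(s) = -5s^2 - 5s + 6.
The coefficient of s is -5.

-5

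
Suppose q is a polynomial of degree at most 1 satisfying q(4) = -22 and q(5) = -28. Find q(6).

Using the Lagrange interpolation formula with nodes 4, 5:
  L_0(s) = (s - 5) / -1
  L_1(s) = (s - 4) / 1
Then q(s) = -22·L_0(s) - 28·L_1(s).
Expanding and collecting terms gives q(s) = -6s + 2.
Evaluating at s = 6: q(6) = -34.

-34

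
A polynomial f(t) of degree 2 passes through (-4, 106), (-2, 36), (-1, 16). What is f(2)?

Write f(t) = at^2 + bt + c. Substituting each data point gives a linear system:
  16a - 4b + c = 106
  4a - 2b + c = 36
  a - b + c = 16
Solving the system yields a = 5, b = -5, c = 6.
So f(t) = 5t² - 5t + 6.
Then f(2) = 16.

16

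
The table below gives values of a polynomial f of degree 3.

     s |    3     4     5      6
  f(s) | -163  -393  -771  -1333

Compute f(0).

Forward differences of the values at s = 3, 4, 5, 6:
  f  : -163  -393  -771  -1333
  Δ  : -230  -378  -562
  Δ^2: -148  -184
  Δ^3: -36
The third differences are constant, confirming degree 3.
Interpolating (Newton forward form) and evaluating at s = 0 gives f(0) = -1.

-1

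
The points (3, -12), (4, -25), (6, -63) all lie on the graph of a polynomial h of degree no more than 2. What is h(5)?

Write h(x) = ax^2 + bx + c. Substituting each data point gives a linear system:
  9a + 3b + c = -12
  16a + 4b + c = -25
  36a + 6b + c = -63
Solving the system yields a = -2, b = 1, c = 3.
So h(x) = -2x^2 + x + 3.
Then h(5) = -42.

-42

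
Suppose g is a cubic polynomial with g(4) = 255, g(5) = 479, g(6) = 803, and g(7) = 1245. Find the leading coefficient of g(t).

Write g(t) = at^3 + bt^2 + ct + d. Substituting each data point gives a linear system:
  64a + 16b + 4c + d = 255
  125a + 25b + 5c + d = 479
  216a + 36b + 6c + d = 803
  343a + 49b + 7c + d = 1245
Solving the system yields a = 3, b = 5, c = -4, d = -1.
So g(t) = 3t^3 + 5t^2 - 4t - 1.
The leading coefficient is 3.

3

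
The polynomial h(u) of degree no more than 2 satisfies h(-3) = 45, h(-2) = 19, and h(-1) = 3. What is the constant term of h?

-3

Write h(u) = au^2 + bu + c. Substituting each data point gives a linear system:
  9a - 3b + c = 45
  4a - 2b + c = 19
  a - b + c = 3
Solving the system yields a = 5, b = -1, c = -3.
So h(u) = 5u^2 - u - 3.
The constant term is -3.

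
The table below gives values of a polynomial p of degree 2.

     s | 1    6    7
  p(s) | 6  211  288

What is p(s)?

Using the Lagrange interpolation formula with nodes 1, 6, 7:
  L_0(s) = (s - 6)(s - 7) / 30
  L_1(s) = (s - 1)(s - 7) / -5
  L_2(s) = (s - 1)(s - 6) / 6
Then p(s) = 6·L_0(s) + 211·L_1(s) + 288·L_2(s).
Expanding and collecting terms gives p(s) = 6s^2 - s + 1.
Check: p(1) = 6. ✓

p(s) = 6s^2 - s + 1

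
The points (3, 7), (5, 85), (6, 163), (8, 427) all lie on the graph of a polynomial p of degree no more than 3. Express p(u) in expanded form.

p(u) = u^3 - u^2 - 2u - 5

Using the Lagrange interpolation formula with nodes 3, 5, 6, 8:
  L_0(u) = (u - 5)(u - 6)(u - 8) / -30
  L_1(u) = (u - 3)(u - 6)(u - 8) / 6
  L_2(u) = (u - 3)(u - 5)(u - 8) / -6
  L_3(u) = (u - 3)(u - 5)(u - 6) / 30
Then p(u) = 7·L_0(u) + 85·L_1(u) + 163·L_2(u) + 427·L_3(u).
Expanding and collecting terms gives p(u) = u³ - u² - 2u - 5.
Check: p(5) = 85. ✓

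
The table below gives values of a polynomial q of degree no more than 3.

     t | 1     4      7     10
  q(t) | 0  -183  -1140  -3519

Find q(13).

Write q(t) = at^3 + bt^2 + ct + d. Substituting each data point gives a linear system:
  a + b + c + d = 0
  64a + 16b + 4c + d = -183
  343a + 49b + 7c + d = -1140
  1000a + 100b + 10c + d = -3519
Solving the system yields a = -4, b = 5, c = -2, d = 1.
So q(t) = -4t³ + 5t² - 2t + 1.
Then q(13) = -7968.

-7968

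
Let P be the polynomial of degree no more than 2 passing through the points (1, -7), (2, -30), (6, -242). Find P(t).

P(t) = -6t^2 - 5t + 4

Using the Lagrange interpolation formula with nodes 1, 2, 6:
  L_0(t) = (t - 2)(t - 6) / 5
  L_1(t) = (t - 1)(t - 6) / -4
  L_2(t) = (t - 1)(t - 2) / 20
Then P(t) = -7·L_0(t) - 30·L_1(t) - 242·L_2(t).
Expanding and collecting terms gives P(t) = -6t^2 - 5t + 4.
Check: P(1) = -7. ✓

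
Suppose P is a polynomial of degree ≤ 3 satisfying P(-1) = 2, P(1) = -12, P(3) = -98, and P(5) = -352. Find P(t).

P(t) = -2t^3 - 3t^2 - 5t - 2

Write P(t) = at^3 + bt^2 + ct + d. Substituting each data point gives a linear system:
  -a + b - c + d = 2
  a + b + c + d = -12
  27a + 9b + 3c + d = -98
  125a + 25b + 5c + d = -352
Solving the system yields a = -2, b = -3, c = -5, d = -2.
So P(t) = -2t^3 - 3t^2 - 5t - 2.
Check: P(5) = -352. ✓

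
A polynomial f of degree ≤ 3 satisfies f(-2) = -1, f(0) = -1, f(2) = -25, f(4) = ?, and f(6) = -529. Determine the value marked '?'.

The 4 known points determine the degree-3 polynomial uniquely.
Write f(t) = at^3 + bt^2 + ct + d. Substituting each data point gives a linear system:
  -8a + 4b - 2c + d = -1
  d = -1
  8a + 4b + 2c + d = -25
  216a + 36b + 6c + d = -529
Solving the system yields a = -2, b = -3, c = 2, d = -1.
So f(t) = -2t^3 - 3t^2 + 2t - 1.
Then f(4) = -169.

-169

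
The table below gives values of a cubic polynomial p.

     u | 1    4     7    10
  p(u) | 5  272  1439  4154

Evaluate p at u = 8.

Write p(u) = au^3 + bu^2 + cu + d. Substituting each data point gives a linear system:
  a + b + c + d = 5
  64a + 16b + 4c + d = 272
  343a + 49b + 7c + d = 1439
  1000a + 100b + 10c + d = 4154
Solving the system yields a = 4, b = 2, c = -5, d = 4.
So p(u) = 4u^3 + 2u^2 - 5u + 4.
Then p(8) = 2140.

2140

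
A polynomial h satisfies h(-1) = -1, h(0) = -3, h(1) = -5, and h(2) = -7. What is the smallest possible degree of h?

1

Forward differences of the values at t = -1, 0, 1, 2:
  h  : -1  -3  -5  -7
  Δ  : -2  -2  -2
  Δ^2: 0  0
  Δ^3: 0
The first differences are constant (-2) and nonzero, while all higher differences vanish, so the minimal degree is 1.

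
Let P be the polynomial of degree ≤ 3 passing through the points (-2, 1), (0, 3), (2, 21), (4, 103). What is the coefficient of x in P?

Write P(x) = ax^3 + bx^2 + cx + d. Substituting each data point gives a linear system:
  -8a + 4b - 2c + d = 1
  d = 3
  8a + 4b + 2c + d = 21
  64a + 16b + 4c + d = 103
Solving the system yields a = 1, b = 2, c = 1, d = 3.
So P(x) = x^3 + 2x^2 + x + 3.
The coefficient of x is 1.

1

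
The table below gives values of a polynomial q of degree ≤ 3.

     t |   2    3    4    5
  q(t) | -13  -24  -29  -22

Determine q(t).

q(t) = t^3 - 6t^2 + 3

Using the Lagrange interpolation formula with nodes 2, 3, 4, 5:
  L_0(t) = (t - 3)(t - 4)(t - 5) / -6
  L_1(t) = (t - 2)(t - 4)(t - 5) / 2
  L_2(t) = (t - 2)(t - 3)(t - 5) / -2
  L_3(t) = (t - 2)(t - 3)(t - 4) / 6
Then q(t) = -13·L_0(t) - 24·L_1(t) - 29·L_2(t) - 22·L_3(t).
Expanding and collecting terms gives q(t) = t^3 - 6t^2 + 3.
Check: q(4) = -29. ✓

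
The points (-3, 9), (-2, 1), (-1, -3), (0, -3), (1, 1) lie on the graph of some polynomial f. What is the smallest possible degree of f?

Forward differences of the values at s = -3, -2, -1, 0, 1:
  f  : 9  1  -3  -3  1
  Δ  : -8  -4  0  4
  Δ^2: 4  4  4
  Δ^3: 0  0
  Δ^4: 0
The second differences are constant (4) and nonzero, while all higher differences vanish, so the minimal degree is 2.

2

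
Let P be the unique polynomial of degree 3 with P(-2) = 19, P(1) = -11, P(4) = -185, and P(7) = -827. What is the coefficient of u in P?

-6

Write P(u) = au^3 + bu^2 + cu + d. Substituting each data point gives a linear system:
  -8a + 4b - 2c + d = 19
  a + b + c + d = -11
  64a + 16b + 4c + d = -185
  343a + 49b + 7c + d = -827
Solving the system yields a = -2, b = -2, c = -6, d = -1.
So P(u) = -2u^3 - 2u^2 - 6u - 1.
The coefficient of u is -6.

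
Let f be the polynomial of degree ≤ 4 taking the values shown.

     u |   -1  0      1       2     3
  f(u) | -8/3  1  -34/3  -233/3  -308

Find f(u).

f(u) = -3u^4 - (1/3)u^3 - 5u^2 - 4u + 1

Using the Lagrange interpolation formula with nodes -1, 0, 1, 2, 3:
  L_0(u) = u(u - 1)(u - 2)(u - 3) / 24
  L_1(u) = (u + 1)(u - 1)(u - 2)(u - 3) / -6
  L_2(u) = (u + 1)u(u - 2)(u - 3) / 4
  L_3(u) = (u + 1)u(u - 1)(u - 3) / -6
  L_4(u) = (u + 1)u(u - 1)(u - 2) / 24
Then f(u) = -8/3·L_0(u) + 1·L_1(u) - 34/3·L_2(u) - 233/3·L_3(u) - 308·L_4(u).
Expanding and collecting terms gives f(u) = -3u^4 - (1/3)u^3 - 5u^2 - 4u + 1.
Check: f(3) = -308. ✓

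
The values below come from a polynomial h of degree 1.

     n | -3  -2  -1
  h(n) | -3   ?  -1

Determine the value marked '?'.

-2

The 2 known points determine the degree-1 polynomial uniquely.
Write h(n) = an + b. Substituting each data point gives a linear system:
  -3a + b = -3
  -a + b = -1
Solving the system yields a = 1, b = 0.
So h(n) = n.
Then h(-2) = -2.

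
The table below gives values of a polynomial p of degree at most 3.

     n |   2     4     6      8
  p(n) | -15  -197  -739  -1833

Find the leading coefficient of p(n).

-4

Write p(n) = an^3 + bn^2 + cn + d. Substituting each data point gives a linear system:
  8a + 4b + 2c + d = -15
  64a + 16b + 4c + d = -197
  216a + 36b + 6c + d = -739
  512a + 64b + 8c + d = -1833
Solving the system yields a = -4, b = 3, c = 3, d = -1.
So p(n) = -4n³ + 3n² + 3n - 1.
The leading coefficient is -4.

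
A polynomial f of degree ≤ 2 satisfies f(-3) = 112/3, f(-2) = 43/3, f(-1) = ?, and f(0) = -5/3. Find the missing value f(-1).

4/3

The 3 known points determine the degree-2 polynomial uniquely.
Write f(t) = at^2 + bt + c. Substituting each data point gives a linear system:
  9a - 3b + c = 112/3
  4a - 2b + c = 43/3
  c = -5/3
Solving the system yields a = 5, b = 2, c = -5/3.
So f(t) = 5t^2 + 2t - 5/3.
Then f(-1) = 4/3.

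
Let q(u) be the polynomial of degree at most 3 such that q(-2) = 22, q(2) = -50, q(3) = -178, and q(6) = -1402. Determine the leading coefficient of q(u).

Write q(u) = au^3 + bu^2 + cu + d. Substituting each data point gives a linear system:
  -8a + 4b - 2c + d = 22
  8a + 4b + 2c + d = -50
  27a + 9b + 3c + d = -178
  216a + 36b + 6c + d = -1402
Solving the system yields a = -6, b = -4, c = 6, d = 2.
So q(u) = -6u^3 - 4u^2 + 6u + 2.
The leading coefficient is -6.

-6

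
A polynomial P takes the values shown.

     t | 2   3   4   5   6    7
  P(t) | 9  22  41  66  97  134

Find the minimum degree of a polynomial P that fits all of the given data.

Forward differences of the values at t = 2, 3, 4, 5, 6, 7:
  P  : 9  22  41  66  97  134
  Δ  : 13  19  25  31  37
  Δ^2: 6  6  6  6
  Δ^3: 0  0  0
  Δ^4: 0  0
  Δ^5: 0
The second differences are constant (6) and nonzero, while all higher differences vanish, so the minimal degree is 2.

2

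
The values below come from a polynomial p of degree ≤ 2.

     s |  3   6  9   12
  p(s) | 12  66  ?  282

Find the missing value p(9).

156

On equispaced nodes a degree-2 polynomial has vanishing third forward difference, so
  - p(3) + 3·p(6) - 3·p(9) + p(12) = 0.
Substituting the known values and solving for p(9):
  -3·p(9) = -468
  p(9) = 156.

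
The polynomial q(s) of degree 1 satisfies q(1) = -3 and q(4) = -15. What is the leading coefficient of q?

-4

Write q(s) = as + b. Substituting each data point gives a linear system:
  a + b = -3
  4a + b = -15
Solving the system yields a = -4, b = 1.
So q(s) = -4s + 1.
The leading coefficient is -4.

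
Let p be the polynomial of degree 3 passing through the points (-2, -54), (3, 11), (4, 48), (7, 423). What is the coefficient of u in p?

5

Write p(u) = au^3 + bu^2 + cu + d. Substituting each data point gives a linear system:
  -8a + 4b - 2c + d = -54
  27a + 9b + 3c + d = 11
  64a + 16b + 4c + d = 48
  343a + 49b + 7c + d = 423
Solving the system yields a = 2, b = -6, c = 5, d = -4.
So p(u) = 2u³ - 6u² + 5u - 4.
The coefficient of u is 5.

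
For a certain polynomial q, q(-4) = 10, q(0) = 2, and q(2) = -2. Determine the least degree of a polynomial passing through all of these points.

1

Divided differences on the nodes -4, 0, 2:
  order 0: 10  2  -2
  order 1: -2  -2
  order 2: 0
The order-1 divided differences are all -2 (nonzero) and every higher order vanishes, so the data lies on a polynomial of degree exactly 1.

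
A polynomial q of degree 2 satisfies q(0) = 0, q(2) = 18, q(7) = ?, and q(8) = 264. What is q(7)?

203

The 3 known points determine the degree-2 polynomial uniquely.
Write q(n) = an^2 + bn + c. Substituting each data point gives a linear system:
  c = 0
  4a + 2b + c = 18
  64a + 8b + c = 264
Solving the system yields a = 4, b = 1, c = 0.
So q(n) = 4n² + n.
Then q(7) = 203.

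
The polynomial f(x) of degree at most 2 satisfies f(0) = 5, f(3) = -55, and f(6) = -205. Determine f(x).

Write f(x) = ax^2 + bx + c. Substituting each data point gives a linear system:
  c = 5
  9a + 3b + c = -55
  36a + 6b + c = -205
Solving the system yields a = -5, b = -5, c = 5.
So f(x) = -5x² - 5x + 5.
Check: f(3) = -55. ✓

f(x) = -5x^2 - 5x + 5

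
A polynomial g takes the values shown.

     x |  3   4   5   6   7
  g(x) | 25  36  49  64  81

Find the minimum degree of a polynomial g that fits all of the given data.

2

Forward differences of the values at x = 3, 4, 5, 6, 7:
  g  : 25  36  49  64  81
  Δ  : 11  13  15  17
  Δ^2: 2  2  2
  Δ^3: 0  0
  Δ^4: 0
The second differences are constant (2) and nonzero, while all higher differences vanish, so the minimal degree is 2.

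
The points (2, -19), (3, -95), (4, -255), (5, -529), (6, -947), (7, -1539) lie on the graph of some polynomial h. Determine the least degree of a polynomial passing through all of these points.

3

Forward differences of the values at n = 2, 3, 4, 5, 6, 7:
  h  : -19  -95  -255  -529  -947  -1539
  Δ  : -76  -160  -274  -418  -592
  Δ^2: -84  -114  -144  -174
  Δ^3: -30  -30  -30
  Δ^4: 0  0
  Δ^5: 0
The third differences are constant (-30) and nonzero, while all higher differences vanish, so the minimal degree is 3.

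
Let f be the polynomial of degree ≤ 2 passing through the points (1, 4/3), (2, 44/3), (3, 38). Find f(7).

694/3

Using the Lagrange interpolation formula with nodes 1, 2, 3:
  L_0(x) = (x - 2)(x - 3) / 2
  L_1(x) = (x - 1)(x - 3) / -1
  L_2(x) = (x - 1)(x - 2) / 2
Then f(x) = 4/3·L_0(x) + 44/3·L_1(x) + 38·L_2(x).
Expanding and collecting terms gives f(x) = 5x^2 - (5/3)x - 2.
Evaluating at x = 7: f(7) = 694/3.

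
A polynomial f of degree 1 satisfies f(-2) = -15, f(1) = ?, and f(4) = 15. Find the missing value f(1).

On equispaced nodes a degree-1 polynomial has vanishing second forward difference, so
  f(-2) - 2·f(1) + f(4) = 0.
Substituting the known values and solving for f(1):
  -2·f(1) = 0
  f(1) = 0.

0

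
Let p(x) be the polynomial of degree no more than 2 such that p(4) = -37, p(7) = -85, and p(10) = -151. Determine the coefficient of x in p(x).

Write p(x) = ax^2 + bx + c. Substituting each data point gives a linear system:
  16a + 4b + c = -37
  49a + 7b + c = -85
  100a + 10b + c = -151
Solving the system yields a = -1, b = -5, c = -1.
So p(x) = -x^2 - 5x - 1.
The coefficient of x is -5.

-5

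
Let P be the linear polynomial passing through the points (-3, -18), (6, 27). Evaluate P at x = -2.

Write P(x) = ax + b. Substituting each data point gives a linear system:
  -3a + b = -18
  6a + b = 27
Solving the system yields a = 5, b = -3.
So P(x) = 5x - 3.
Then P(-2) = -13.

-13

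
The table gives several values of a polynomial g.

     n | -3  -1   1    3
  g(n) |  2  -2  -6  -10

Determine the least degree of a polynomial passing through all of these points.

1

Forward differences of the values at n = -3, -1, 1, 3:
  g  : 2  -2  -6  -10
  Δ  : -4  -4  -4
  Δ^2: 0  0
  Δ^3: 0
The first differences are constant (-4) and nonzero, while all higher differences vanish, so the minimal degree is 1.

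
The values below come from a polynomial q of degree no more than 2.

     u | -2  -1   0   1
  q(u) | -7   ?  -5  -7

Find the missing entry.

The 3 known points determine the degree-2 polynomial uniquely.
Write q(u) = au^2 + bu + c. Substituting each data point gives a linear system:
  4a - 2b + c = -7
  c = -5
  a + b + c = -7
Solving the system yields a = -1, b = -1, c = -5.
So q(u) = -u^2 - u - 5.
Then q(-1) = -5.

-5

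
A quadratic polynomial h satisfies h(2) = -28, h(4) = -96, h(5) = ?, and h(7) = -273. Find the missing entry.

The 3 known points determine the degree-2 polynomial uniquely.
Write h(s) = as^2 + bs + c. Substituting each data point gives a linear system:
  4a + 2b + c = -28
  16a + 4b + c = -96
  49a + 7b + c = -273
Solving the system yields a = -5, b = -4, c = 0.
So h(s) = -5s² - 4s.
Then h(5) = -145.

-145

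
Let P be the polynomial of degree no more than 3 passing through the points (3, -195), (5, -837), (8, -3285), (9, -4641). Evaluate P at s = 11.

Using the Lagrange interpolation formula with nodes 3, 5, 8, 9:
  L_0(s) = (s - 5)(s - 8)(s - 9) / -60
  L_1(s) = (s - 3)(s - 8)(s - 9) / 24
  L_2(s) = (s - 3)(s - 5)(s - 9) / -15
  L_3(s) = (s - 3)(s - 5)(s - 8) / 24
Then P(s) = -195·L_0(s) - 837·L_1(s) - 3285·L_2(s) - 4641·L_3(s).
Expanding and collecting terms gives P(s) = -6s^3 - 3s^2 - 3s + 3.
Evaluating at s = 11: P(11) = -8379.

-8379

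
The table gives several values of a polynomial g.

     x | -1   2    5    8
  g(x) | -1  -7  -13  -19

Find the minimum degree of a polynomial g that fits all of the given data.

Forward differences of the values at x = -1, 2, 5, 8:
  g  : -1  -7  -13  -19
  Δ  : -6  -6  -6
  Δ^2: 0  0
  Δ^3: 0
The first differences are constant (-6) and nonzero, while all higher differences vanish, so the minimal degree is 1.

1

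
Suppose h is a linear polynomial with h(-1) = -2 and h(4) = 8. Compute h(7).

Using the Lagrange interpolation formula with nodes -1, 4:
  L_0(u) = (u - 4) / -5
  L_1(u) = (u + 1) / 5
Then h(u) = -2·L_0(u) + 8·L_1(u).
Expanding and collecting terms gives h(u) = 2u.
Evaluating at u = 7: h(7) = 14.

14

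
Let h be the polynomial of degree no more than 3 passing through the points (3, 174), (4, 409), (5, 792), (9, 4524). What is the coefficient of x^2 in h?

Write h(x) = ax^3 + bx^2 + cx + d. Substituting each data point gives a linear system:
  27a + 9b + 3c + d = 174
  64a + 16b + 4c + d = 409
  125a + 25b + 5c + d = 792
  729a + 81b + 9c + d = 4524
Solving the system yields a = 6, b = 2, c = -1, d = -3.
So h(x) = 6x³ + 2x² - x - 3.
The coefficient of x^2 is 2.

2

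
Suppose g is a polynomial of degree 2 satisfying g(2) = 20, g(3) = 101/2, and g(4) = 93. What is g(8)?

383

Write g(s) = as^2 + bs + c. Substituting each data point gives a linear system:
  4a + 2b + c = 20
  9a + 3b + c = 101/2
  16a + 4b + c = 93
Solving the system yields a = 6, b = 1/2, c = -5.
So g(s) = 6s² + (1/2)s - 5.
Then g(8) = 383.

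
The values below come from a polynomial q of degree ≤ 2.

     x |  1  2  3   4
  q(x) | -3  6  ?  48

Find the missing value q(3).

On equispaced nodes a degree-2 polynomial has vanishing third forward difference, so
  - q(1) + 3·q(2) - 3·q(3) + q(4) = 0.
Substituting the known values and solving for q(3):
  -3·q(3) = -69
  q(3) = 23.

23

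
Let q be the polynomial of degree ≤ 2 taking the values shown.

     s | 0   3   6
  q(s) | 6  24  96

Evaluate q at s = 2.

12

Write q(s) = as^2 + bs + c. Substituting each data point gives a linear system:
  c = 6
  9a + 3b + c = 24
  36a + 6b + c = 96
Solving the system yields a = 3, b = -3, c = 6.
So q(s) = 3s^2 - 3s + 6.
Then q(2) = 12.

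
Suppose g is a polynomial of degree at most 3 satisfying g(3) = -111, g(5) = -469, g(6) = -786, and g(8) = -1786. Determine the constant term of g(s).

6

Write g(s) = as^3 + bs^2 + cs + d. Substituting each data point gives a linear system:
  27a + 9b + 3c + d = -111
  125a + 25b + 5c + d = -469
  216a + 36b + 6c + d = -786
  512a + 64b + 8c + d = -1786
Solving the system yields a = -3, b = -4, c = 0, d = 6.
So g(s) = -3s^3 - 4s^2 + 6.
The constant term is 6.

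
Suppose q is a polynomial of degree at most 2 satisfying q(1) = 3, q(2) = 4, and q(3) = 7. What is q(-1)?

7

Write q(x) = ax^2 + bx + c. Substituting each data point gives a linear system:
  a + b + c = 3
  4a + 2b + c = 4
  9a + 3b + c = 7
Solving the system yields a = 1, b = -2, c = 4.
So q(x) = x² - 2x + 4.
Then q(-1) = 7.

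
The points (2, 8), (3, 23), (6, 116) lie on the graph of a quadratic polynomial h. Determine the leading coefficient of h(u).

Write h(u) = au^2 + bu + c. Substituting each data point gives a linear system:
  4a + 2b + c = 8
  9a + 3b + c = 23
  36a + 6b + c = 116
Solving the system yields a = 4, b = -5, c = 2.
So h(u) = 4u^2 - 5u + 2.
The leading coefficient is 4.

4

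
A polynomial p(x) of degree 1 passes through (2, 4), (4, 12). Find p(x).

Write p(x) = ax + b. Substituting each data point gives a linear system:
  2a + b = 4
  4a + b = 12
Solving the system yields a = 4, b = -4.
So p(x) = 4x - 4.
Check: p(2) = 4. ✓

p(x) = 4x - 4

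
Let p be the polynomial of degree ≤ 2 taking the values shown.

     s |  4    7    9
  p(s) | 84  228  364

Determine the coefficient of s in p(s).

4

Write p(s) = as^2 + bs + c. Substituting each data point gives a linear system:
  16a + 4b + c = 84
  49a + 7b + c = 228
  81a + 9b + c = 364
Solving the system yields a = 4, b = 4, c = 4.
So p(s) = 4s² + 4s + 4.
The coefficient of s is 4.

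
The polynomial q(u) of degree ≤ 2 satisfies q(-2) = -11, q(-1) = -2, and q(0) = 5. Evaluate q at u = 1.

10

Using the Lagrange interpolation formula with nodes -2, -1, 0:
  L_0(u) = (u + 1)u / 2
  L_1(u) = (u + 2)u / -1
  L_2(u) = (u + 2)(u + 1) / 2
Then q(u) = -11·L_0(u) - 2·L_1(u) + 5·L_2(u).
Expanding and collecting terms gives q(u) = -u^2 + 6u + 5.
Evaluating at u = 1: q(1) = 10.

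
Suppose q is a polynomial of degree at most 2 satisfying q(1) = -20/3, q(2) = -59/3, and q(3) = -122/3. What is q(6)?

Write q(x) = ax^2 + bx + c. Substituting each data point gives a linear system:
  a + b + c = -20/3
  4a + 2b + c = -59/3
  9a + 3b + c = -122/3
Solving the system yields a = -4, b = -1, c = -5/3.
So q(x) = -4x^2 - x - 5/3.
Then q(6) = -455/3.

-455/3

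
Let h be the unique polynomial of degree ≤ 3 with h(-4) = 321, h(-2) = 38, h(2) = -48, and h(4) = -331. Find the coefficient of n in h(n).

-3/2

Write h(n) = an^3 + bn^2 + cn + d. Substituting each data point gives a linear system:
  -64a + 16b - 4c + d = 321
  -8a + 4b - 2c + d = 38
  8a + 4b + 2c + d = -48
  64a + 16b + 4c + d = -331
Solving the system yields a = -5, b = 0, c = -3/2, d = -5.
So h(n) = -5n^3 - (3/2)n - 5.
The coefficient of n is -3/2.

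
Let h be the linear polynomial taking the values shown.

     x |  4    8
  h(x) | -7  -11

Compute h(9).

-12

Write h(x) = ax + b. Substituting each data point gives a linear system:
  4a + b = -7
  8a + b = -11
Solving the system yields a = -1, b = -3.
So h(x) = -x - 3.
Then h(9) = -12.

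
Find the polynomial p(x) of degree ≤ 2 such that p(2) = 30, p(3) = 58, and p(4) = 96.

p(x) = 5x^2 + 3x + 4

Using the Lagrange interpolation formula with nodes 2, 3, 4:
  L_0(x) = (x - 3)(x - 4) / 2
  L_1(x) = (x - 2)(x - 4) / -1
  L_2(x) = (x - 2)(x - 3) / 2
Then p(x) = 30·L_0(x) + 58·L_1(x) + 96·L_2(x).
Expanding and collecting terms gives p(x) = 5x^2 + 3x + 4.
Check: p(2) = 30. ✓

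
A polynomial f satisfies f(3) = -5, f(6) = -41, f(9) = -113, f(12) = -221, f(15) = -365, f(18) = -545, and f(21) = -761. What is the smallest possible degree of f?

Forward differences of the values at s = 3, 6, 9, 12, 15, 18, 21:
  f  : -5  -41  -113  -221  -365  -545  -761
  Δ  : -36  -72  -108  -144  -180  -216
  Δ^2: -36  -36  -36  -36  -36
  Δ^3: 0  0  0  0
  Δ^4: 0  0  0
  Δ^5: 0  0
  Δ^6: 0
The second differences are constant (-36) and nonzero, while all higher differences vanish, so the minimal degree is 2.

2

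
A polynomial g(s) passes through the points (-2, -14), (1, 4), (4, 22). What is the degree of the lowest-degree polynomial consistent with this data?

Forward differences of the values at s = -2, 1, 4:
  g  : -14  4  22
  Δ  : 18  18
  Δ^2: 0
The first differences are constant (18) and nonzero, while all higher differences vanish, so the minimal degree is 1.

1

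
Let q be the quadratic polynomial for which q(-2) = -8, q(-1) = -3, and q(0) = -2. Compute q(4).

-38

Using the Lagrange interpolation formula with nodes -2, -1, 0:
  L_0(t) = (t + 1)t / 2
  L_1(t) = (t + 2)t / -1
  L_2(t) = (t + 2)(t + 1) / 2
Then q(t) = -8·L_0(t) - 3·L_1(t) - 2·L_2(t).
Expanding and collecting terms gives q(t) = -2t^2 - t - 2.
Evaluating at t = 4: q(4) = -38.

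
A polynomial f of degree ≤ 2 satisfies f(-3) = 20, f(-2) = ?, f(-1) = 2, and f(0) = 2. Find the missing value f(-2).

The 3 known points determine the degree-2 polynomial uniquely.
Write f(t) = at^2 + bt + c. Substituting each data point gives a linear system:
  9a - 3b + c = 20
  a - b + c = 2
  c = 2
Solving the system yields a = 3, b = 3, c = 2.
So f(t) = 3t^2 + 3t + 2.
Then f(-2) = 8.

8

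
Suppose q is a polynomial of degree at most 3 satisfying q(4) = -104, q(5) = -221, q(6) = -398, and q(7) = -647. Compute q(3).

Using the Lagrange interpolation formula with nodes 4, 5, 6, 7:
  L_0(n) = (n - 5)(n - 6)(n - 7) / -6
  L_1(n) = (n - 4)(n - 6)(n - 7) / 2
  L_2(n) = (n - 4)(n - 5)(n - 7) / -2
  L_3(n) = (n - 4)(n - 5)(n - 6) / 6
Then q(n) = -104·L_0(n) - 221·L_1(n) - 398·L_2(n) - 647·L_3(n).
Expanding and collecting terms gives q(n) = -2n^3 + 5n + 4.
Evaluating at n = 3: q(3) = -35.

-35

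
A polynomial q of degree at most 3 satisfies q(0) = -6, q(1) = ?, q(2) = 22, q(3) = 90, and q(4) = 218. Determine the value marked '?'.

The 4 known points determine the degree-3 polynomial uniquely.
Write q(x) = ax^3 + bx^2 + cx + d. Substituting each data point gives a linear system:
  d = -6
  8a + 4b + 2c + d = 22
  27a + 9b + 3c + d = 90
  64a + 16b + 4c + d = 218
Solving the system yields a = 3, b = 3, c = -4, d = -6.
So q(x) = 3x^3 + 3x^2 - 4x - 6.
Then q(1) = -4.

-4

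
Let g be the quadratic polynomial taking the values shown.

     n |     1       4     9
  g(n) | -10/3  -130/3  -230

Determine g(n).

g(n) = -3n^2 + (5/3)n - 2

Write g(n) = an^2 + bn + c. Substituting each data point gives a linear system:
  a + b + c = -10/3
  16a + 4b + c = -130/3
  81a + 9b + c = -230
Solving the system yields a = -3, b = 5/3, c = -2.
So g(n) = -3n² + (5/3)n - 2.
Check: g(4) = -130/3. ✓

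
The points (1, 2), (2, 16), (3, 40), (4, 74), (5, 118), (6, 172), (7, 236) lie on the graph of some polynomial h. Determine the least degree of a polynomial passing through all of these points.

2

Forward differences of the values at t = 1, 2, 3, 4, 5, 6, 7:
  h  : 2  16  40  74  118  172  236
  Δ  : 14  24  34  44  54  64
  Δ^2: 10  10  10  10  10
  Δ^3: 0  0  0  0
  Δ^4: 0  0  0
  Δ^5: 0  0
  Δ^6: 0
The second differences are constant (10) and nonzero, while all higher differences vanish, so the minimal degree is 2.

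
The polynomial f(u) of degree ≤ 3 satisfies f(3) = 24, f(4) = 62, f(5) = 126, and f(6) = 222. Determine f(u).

f(u) = u^3 + u^2 - 6u + 6

Using the Lagrange interpolation formula with nodes 3, 4, 5, 6:
  L_0(u) = (u - 4)(u - 5)(u - 6) / -6
  L_1(u) = (u - 3)(u - 5)(u - 6) / 2
  L_2(u) = (u - 3)(u - 4)(u - 6) / -2
  L_3(u) = (u - 3)(u - 4)(u - 5) / 6
Then f(u) = 24·L_0(u) + 62·L_1(u) + 126·L_2(u) + 222·L_3(u).
Expanding and collecting terms gives f(u) = u^3 + u^2 - 6u + 6.
Check: f(3) = 24. ✓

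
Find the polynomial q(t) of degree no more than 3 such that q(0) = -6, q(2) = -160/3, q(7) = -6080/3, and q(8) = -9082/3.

q(t) = -6t^3 + t^2 - (5/3)t - 6

Write q(t) = at^3 + bt^2 + ct + d. Substituting each data point gives a linear system:
  d = -6
  8a + 4b + 2c + d = -160/3
  343a + 49b + 7c + d = -6080/3
  512a + 64b + 8c + d = -9082/3
Solving the system yields a = -6, b = 1, c = -5/3, d = -6.
So q(t) = -6t^3 + t^2 - (5/3)t - 6.
Check: q(8) = -9082/3. ✓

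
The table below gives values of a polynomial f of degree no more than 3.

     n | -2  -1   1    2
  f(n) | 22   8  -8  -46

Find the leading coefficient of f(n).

-3

Write f(n) = an^3 + bn^2 + cn + d. Substituting each data point gives a linear system:
  -8a + 4b - 2c + d = 22
  -a + b - c + d = 8
  a + b + c + d = -8
  8a + 4b + 2c + d = -46
Solving the system yields a = -3, b = -4, c = -5, d = 4.
So f(n) = -3n^3 - 4n^2 - 5n + 4.
The leading coefficient is -3.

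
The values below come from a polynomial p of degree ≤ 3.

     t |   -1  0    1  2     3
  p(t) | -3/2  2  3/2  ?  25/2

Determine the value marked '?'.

The 4 known points determine the degree-3 polynomial uniquely.
Write p(t) = at^3 + bt^2 + ct + d. Substituting each data point gives a linear system:
  -a + b - c + d = -3/2
  d = 2
  a + b + c + d = 3/2
  27a + 9b + 3c + d = 25/2
Solving the system yields a = 1, b = -2, c = 1/2, d = 2.
So p(t) = t^3 - 2t^2 + (1/2)t + 2.
Then p(2) = 3.

3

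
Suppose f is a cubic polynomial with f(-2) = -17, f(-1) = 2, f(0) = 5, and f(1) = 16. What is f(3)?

Forward differences of the values at t = -2, -1, 0, 1:
  f  : -17  2  5  16
  Δ  : 19  3  11
  Δ^2: -16  8
  Δ^3: 24
The third differences are constant, confirming degree 3.
Interpolating (Newton forward form) and evaluating at t = 3 gives f(3) = 158.

158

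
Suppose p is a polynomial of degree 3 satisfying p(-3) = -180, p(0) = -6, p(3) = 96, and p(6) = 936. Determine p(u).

Write p(u) = au^3 + bu^2 + cu + d. Substituting each data point gives a linear system:
  -27a + 9b - 3c + d = -180
  d = -6
  27a + 9b + 3c + d = 96
  216a + 36b + 6c + d = 936
Solving the system yields a = 5, b = -4, c = 1, d = -6.
So p(u) = 5u^3 - 4u^2 + u - 6.
Check: p(0) = -6. ✓

p(u) = 5u^3 - 4u^2 + u - 6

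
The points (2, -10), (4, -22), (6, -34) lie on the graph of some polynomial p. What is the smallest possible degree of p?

Forward differences of the values at u = 2, 4, 6:
  p  : -10  -22  -34
  Δ  : -12  -12
  Δ^2: 0
The first differences are constant (-12) and nonzero, while all higher differences vanish, so the minimal degree is 1.

1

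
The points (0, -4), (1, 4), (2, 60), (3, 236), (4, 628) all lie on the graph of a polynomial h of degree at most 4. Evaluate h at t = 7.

4420

Forward differences of the values at t = 0, 1, 2, 3, 4:
  h  : -4  4  60  236  628
  Δ  : 8  56  176  392
  Δ^2: 48  120  216
  Δ^3: 72  96
  Δ^4: 24
The fourth differences are constant, confirming degree 4.
Interpolating (Newton forward form) and evaluating at t = 7 gives h(7) = 4420.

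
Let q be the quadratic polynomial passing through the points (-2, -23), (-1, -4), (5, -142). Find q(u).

q(u) = -6u^2 + u + 3

Using the Lagrange interpolation formula with nodes -2, -1, 5:
  L_0(u) = (u + 1)(u - 5) / 7
  L_1(u) = (u + 2)(u - 5) / -6
  L_2(u) = (u + 2)(u + 1) / 42
Then q(u) = -23·L_0(u) - 4·L_1(u) - 142·L_2(u).
Expanding and collecting terms gives q(u) = -6u² + u + 3.
Check: q(-2) = -23. ✓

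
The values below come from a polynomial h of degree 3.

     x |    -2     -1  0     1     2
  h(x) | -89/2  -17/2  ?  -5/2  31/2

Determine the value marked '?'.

On equispaced nodes a degree-3 polynomial has vanishing fourth forward difference, so
  h(-2) - 4·h(-1) + 6·h(0) - 4·h(1) + h(2) = 0.
Substituting the known values and solving for h(0):
  6·h(0) = -15
  h(0) = -5/2.

-5/2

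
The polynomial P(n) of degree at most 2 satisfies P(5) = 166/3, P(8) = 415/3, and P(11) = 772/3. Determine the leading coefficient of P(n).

Write P(n) = an^2 + bn + c. Substituting each data point gives a linear system:
  25a + 5b + c = 166/3
  64a + 8b + c = 415/3
  121a + 11b + c = 772/3
Solving the system yields a = 2, b = 5/3, c = -3.
So P(n) = 2n² + (5/3)n - 3.
The leading coefficient is 2.

2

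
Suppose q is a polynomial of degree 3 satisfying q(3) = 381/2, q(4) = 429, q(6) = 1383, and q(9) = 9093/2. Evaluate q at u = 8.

Using the Lagrange interpolation formula with nodes 3, 4, 6, 9:
  L_0(u) = (u - 4)(u - 6)(u - 9) / -18
  L_1(u) = (u - 3)(u - 6)(u - 9) / 10
  L_2(u) = (u - 3)(u - 4)(u - 9) / -18
  L_3(u) = (u - 3)(u - 4)(u - 6) / 90
Then q(u) = 381/2·L_0(u) + 429·L_1(u) + 1383·L_2(u) + 9093/2·L_3(u).
Expanding and collecting terms gives q(u) = 6u^3 + (3/2)u^2 + 6u - 3.
Evaluating at u = 8: q(8) = 3213.

3213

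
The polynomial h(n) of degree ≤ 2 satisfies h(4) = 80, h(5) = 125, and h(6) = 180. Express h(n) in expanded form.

Write h(n) = an^2 + bn + c. Substituting each data point gives a linear system:
  16a + 4b + c = 80
  25a + 5b + c = 125
  36a + 6b + c = 180
Solving the system yields a = 5, b = 0, c = 0.
So h(n) = 5n^2.
Check: h(4) = 80. ✓

h(n) = 5n^2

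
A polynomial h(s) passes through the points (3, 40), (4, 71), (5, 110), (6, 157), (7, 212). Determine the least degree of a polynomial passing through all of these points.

Forward differences of the values at s = 3, 4, 5, 6, 7:
  h  : 40  71  110  157  212
  Δ  : 31  39  47  55
  Δ^2: 8  8  8
  Δ^3: 0  0
  Δ^4: 0
The second differences are constant (8) and nonzero, while all higher differences vanish, so the minimal degree is 2.

2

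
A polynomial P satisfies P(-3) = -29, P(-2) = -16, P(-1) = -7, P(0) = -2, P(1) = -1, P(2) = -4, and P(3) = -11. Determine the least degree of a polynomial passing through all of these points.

2

Forward differences of the values at n = -3, -2, -1, 0, 1, 2, 3:
  P  : -29  -16  -7  -2  -1  -4  -11
  Δ  : 13  9  5  1  -3  -7
  Δ^2: -4  -4  -4  -4  -4
  Δ^3: 0  0  0  0
  Δ^4: 0  0  0
  Δ^5: 0  0
  Δ^6: 0
The second differences are constant (-4) and nonzero, while all higher differences vanish, so the minimal degree is 2.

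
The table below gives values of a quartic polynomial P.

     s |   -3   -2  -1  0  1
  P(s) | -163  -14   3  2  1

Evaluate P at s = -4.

Using the Lagrange interpolation formula with nodes -3, -2, -1, 0, 1:
  L_0(s) = (s + 2)(s + 1)s(s - 1) / 24
  L_1(s) = (s + 3)(s + 1)s(s - 1) / -6
  L_2(s) = (s + 3)(s + 2)s(s - 1) / 4
  L_3(s) = (s + 3)(s + 2)(s + 1)(s - 1) / -6
  L_4(s) = (s + 3)(s + 2)(s + 1)s / 24
Then P(s) = -163·L_0(s) - 14·L_1(s) + 3·L_2(s) + 2·L_3(s) + 1·L_4(s).
Expanding and collecting terms gives P(s) = -4s⁴ - 5s³ + 4s² + 4s + 2.
Evaluating at s = -4: P(-4) = -654.

-654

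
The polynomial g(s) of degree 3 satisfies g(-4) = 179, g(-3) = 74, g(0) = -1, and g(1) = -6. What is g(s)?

g(s) = -3s^3 - s^2 - s - 1

Using the Lagrange interpolation formula with nodes -4, -3, 0, 1:
  L_0(s) = (s + 3)s(s - 1) / -20
  L_1(s) = (s + 4)s(s - 1) / 12
  L_2(s) = (s + 4)(s + 3)(s - 1) / -12
  L_3(s) = (s + 4)(s + 3)s / 20
Then g(s) = 179·L_0(s) + 74·L_1(s) - 1·L_2(s) - 6·L_3(s).
Expanding and collecting terms gives g(s) = -3s^3 - s^2 - s - 1.
Check: g(-4) = 179. ✓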